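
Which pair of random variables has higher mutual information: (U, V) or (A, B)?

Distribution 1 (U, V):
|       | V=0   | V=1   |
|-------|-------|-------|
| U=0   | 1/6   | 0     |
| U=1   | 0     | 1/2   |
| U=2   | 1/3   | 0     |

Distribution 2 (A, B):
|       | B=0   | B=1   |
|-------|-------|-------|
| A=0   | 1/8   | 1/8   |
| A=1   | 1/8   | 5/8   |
Distribution 1 (U, V):
Marginal P(U) (row sums):
  P(U=0) = 1/6 + 0 = 1/6
  P(U=1) = 0 + 1/2 = 1/2
  P(U=2) = 1/3 + 0 = 1/3
Marginal P(V) (column sums):
  P(V=0) = 1/6 + 0 + 1/3 = 1/2
  P(V=1) = 0 + 1/2 + 0 = 1/2

H(U) = -[(1/6)·log₂(1/6) + (1/2)·log₂(1/2) + (1/3)·log₂(1/3)]
  = 0.4308 + 0.5000 + 0.5283
  = 1.4591 bits
H(V) = -[(1/2)·log₂(1/2) + (1/2)·log₂(1/2)]
  = 0.5000 + 0.5000
  = 1.0000 bits
H(U,V) = -[(1/6)·log₂(1/6) + (1/2)·log₂(1/2) + (1/3)·log₂(1/3)]
  = 0.4308 + 0.5000 + 0.5283
  = 1.4591 bits

I(U;V) = H(U) + H(V) - H(U,V)
  = 1.4591 + 1.0000 - 1.4591
  = 1.0000 bits

Distribution 2 (A, B):
Marginal P(A) (row sums):
  P(A=0) = 1/8 + 1/8 = 1/4
  P(A=1) = 1/8 + 5/8 = 3/4
Marginal P(B) (column sums):
  P(B=0) = 1/8 + 1/8 = 1/4
  P(B=1) = 1/8 + 5/8 = 3/4

H(A) = -[(1/4)·log₂(1/4) + (3/4)·log₂(3/4)]
  = 0.5000 + 0.3113
  = 0.8113 bits
H(B) = -[(1/4)·log₂(1/4) + (3/4)·log₂(3/4)]
  = 0.5000 + 0.3113
  = 0.8113 bits
H(A,B) = -[(1/8)·log₂(1/8) + (1/8)·log₂(1/8) + (1/8)·log₂(1/8) + (5/8)·log₂(5/8)]
  = 0.3750 + 0.3750 + 0.3750 + 0.4238
  = 1.5488 bits

I(A;B) = H(A) + H(B) - H(A,B)
  = 0.8113 + 0.8113 - 1.5488
  = 0.0738 bits

I(U;V) = 1.0000 bits > I(A;B) = 0.0738 bits, so (U, V) has the higher mutual information (stronger dependence).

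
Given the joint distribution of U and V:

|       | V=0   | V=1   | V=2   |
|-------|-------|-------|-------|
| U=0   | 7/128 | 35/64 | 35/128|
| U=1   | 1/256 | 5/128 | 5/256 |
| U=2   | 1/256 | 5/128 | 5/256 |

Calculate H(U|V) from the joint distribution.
Marginal P(V) (column sums):
  P(V=0) = 7/128 + 1/256 + 1/256 = 1/16
  P(V=1) = 35/64 + 5/128 + 5/128 = 5/8
  P(V=2) = 35/128 + 5/256 + 5/256 = 5/16

H(U|V) = -Σ P(U,V)·log₂ P(U|V), where P(U|V) = P(U,V) / P(V)
  (U=0,V=0): P(U|V) = (7/128)/(1/16) = 7/8;  -(7/128)·log₂(7/8) = 0.0105
  (U=0,V=1): P(U|V) = (35/64)/(5/8) = 7/8;  -(35/64)·log₂(7/8) = 0.1054
  (U=0,V=2): P(U|V) = (35/128)/(5/16) = 7/8;  -(35/128)·log₂(7/8) = 0.0527
  (U=1,V=0): P(U|V) = (1/256)/(1/16) = 1/16;  -(1/256)·log₂(1/16) = 0.0156
  (U=1,V=1): P(U|V) = (5/128)/(5/8) = 1/16;  -(5/128)·log₂(1/16) = 0.1563
  (U=1,V=2): P(U|V) = (5/256)/(5/16) = 1/16;  -(5/256)·log₂(1/16) = 0.0781
  (U=2,V=0): P(U|V) = (1/256)/(1/16) = 1/16;  -(1/256)·log₂(1/16) = 0.0156
  (U=2,V=1): P(U|V) = (5/128)/(5/8) = 1/16;  -(5/128)·log₂(1/16) = 0.1563
  (U=2,V=2): P(U|V) = (5/256)/(5/16) = 1/16;  -(5/256)·log₂(1/16) = 0.0781
H(U|V) = 0.0105 + 0.1054 + 0.0527 + 0.0156 + 0.1563 + 0.0781 + 0.0156 + 0.1563 + 0.0781
  = 0.6686 bits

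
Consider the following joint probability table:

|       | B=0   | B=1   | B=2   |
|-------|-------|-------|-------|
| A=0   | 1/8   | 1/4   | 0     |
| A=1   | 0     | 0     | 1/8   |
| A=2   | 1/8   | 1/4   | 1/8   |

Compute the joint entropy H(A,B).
H(A,B) = -Σ P(A,B) log₂ P(A,B), summed over the non-zero cells:
H(A,B) = -[(1/8)·log₂(1/8) + (1/4)·log₂(1/4) + (1/8)·log₂(1/8) + (1/8)·log₂(1/8) + (1/4)·log₂(1/4) + (1/8)·log₂(1/8)]
  = 0.3750 + 0.5000 + 0.3750 + 0.3750 + 0.5000 + 0.3750
  = 2.5000 bits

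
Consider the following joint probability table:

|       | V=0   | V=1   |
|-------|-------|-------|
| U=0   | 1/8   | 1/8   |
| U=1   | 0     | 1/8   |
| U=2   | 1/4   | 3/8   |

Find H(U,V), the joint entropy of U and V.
H(U,V) = -Σ P(U,V) log₂ P(U,V), summed over the non-zero cells:
H(U,V) = -[(1/8)·log₂(1/8) + (1/8)·log₂(1/8) + (1/8)·log₂(1/8) + (1/4)·log₂(1/4) + (3/8)·log₂(3/8)]
  = 0.3750 + 0.3750 + 0.3750 + 0.5000 + 0.5306
  = 2.1556 bits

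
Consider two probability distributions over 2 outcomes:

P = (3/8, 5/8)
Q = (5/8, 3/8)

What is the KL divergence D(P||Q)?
D(P||Q) = Σ P(i) log₂(P(i)/Q(i))
  i=0: (3/8) × log₂((3/8)/(5/8)) = (3/8) × log₂(3/5) = -0.2764
  i=1: (5/8) × log₂((5/8)/(3/8)) = (5/8) × log₂(5/3) = 0.4606
D(P||Q) = -0.2764 + 0.4606
  = 0.1842 bits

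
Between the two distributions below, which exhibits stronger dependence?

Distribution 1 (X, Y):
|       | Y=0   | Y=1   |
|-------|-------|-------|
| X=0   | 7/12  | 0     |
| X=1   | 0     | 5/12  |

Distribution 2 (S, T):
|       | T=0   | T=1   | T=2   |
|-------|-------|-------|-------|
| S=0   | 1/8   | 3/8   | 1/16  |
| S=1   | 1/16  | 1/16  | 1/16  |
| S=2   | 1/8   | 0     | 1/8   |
Distribution 1 (X, Y):
Marginal P(X) (row sums):
  P(X=0) = 7/12 + 0 = 7/12
  P(X=1) = 0 + 5/12 = 5/12
Marginal P(Y) (column sums):
  P(Y=0) = 7/12 + 0 = 7/12
  P(Y=1) = 0 + 5/12 = 5/12

H(X) = -[(7/12)·log₂(7/12) + (5/12)·log₂(5/12)]
  = 0.4536 + 0.5263
  = 0.9799 bits
H(Y) = -[(7/12)·log₂(7/12) + (5/12)·log₂(5/12)]
  = 0.4536 + 0.5263
  = 0.9799 bits
H(X,Y) = -[(7/12)·log₂(7/12) + (5/12)·log₂(5/12)]
  = 0.4536 + 0.5263
  = 0.9799 bits

I(X;Y) = H(X) + H(Y) - H(X,Y)
  = 0.9799 + 0.9799 - 0.9799
  = 0.9799 bits

Distribution 2 (S, T):
Marginal P(S) (row sums):
  P(S=0) = 1/8 + 3/8 + 1/16 = 9/16
  P(S=1) = 1/16 + 1/16 + 1/16 = 3/16
  P(S=2) = 1/8 + 0 + 1/8 = 1/4
Marginal P(T) (column sums):
  P(T=0) = 1/8 + 1/16 + 1/8 = 5/16
  P(T=1) = 3/8 + 1/16 + 0 = 7/16
  P(T=2) = 1/16 + 1/16 + 1/8 = 1/4

H(S) = -[(9/16)·log₂(9/16) + (3/16)·log₂(3/16) + (1/4)·log₂(1/4)]
  = 0.4669 + 0.4528 + 0.5000
  = 1.4197 bits
H(T) = -[(5/16)·log₂(5/16) + (7/16)·log₂(7/16) + (1/4)·log₂(1/4)]
  = 0.5244 + 0.5218 + 0.5000
  = 1.5462 bits
H(S,T) = -[(1/8)·log₂(1/8) + (3/8)·log₂(3/8) + (1/16)·log₂(1/16) + (1/16)·log₂(1/16) + (1/16)·log₂(1/16) + (1/16)·log₂(1/16) + (1/8)·log₂(1/8) + (1/8)·log₂(1/8)]
  = 0.3750 + 0.5306 + 0.2500 + 0.2500 + 0.2500 + 0.2500 + 0.3750 + 0.3750
  = 2.6556 bits

I(S;T) = H(S) + H(T) - H(S,T)
  = 1.4197 + 1.5462 - 2.6556
  = 0.3103 bits

I(X;Y) = 0.9799 bits > I(S;T) = 0.3103 bits, so (X, Y) has the higher mutual information (stronger dependence).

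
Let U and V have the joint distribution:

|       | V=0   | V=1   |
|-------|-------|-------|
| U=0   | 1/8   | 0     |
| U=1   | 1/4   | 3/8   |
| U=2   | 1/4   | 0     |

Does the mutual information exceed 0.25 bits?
Marginal P(U) (row sums):
  P(U=0) = 1/8 + 0 = 1/8
  P(U=1) = 1/4 + 3/8 = 5/8
  P(U=2) = 1/4 + 0 = 1/4
Marginal P(V) (column sums):
  P(V=0) = 1/8 + 1/4 + 1/4 = 5/8
  P(V=1) = 0 + 3/8 + 0 = 3/8

H(U) = -[(1/8)·log₂(1/8) + (5/8)·log₂(5/8) + (1/4)·log₂(1/4)]
  = 0.3750 + 0.4238 + 0.5000
  = 1.2988 bits
H(V) = -[(5/8)·log₂(5/8) + (3/8)·log₂(3/8)]
  = 0.4238 + 0.5306
  = 0.9544 bits
H(U,V) = -[(1/8)·log₂(1/8) + (1/4)·log₂(1/4) + (3/8)·log₂(3/8) + (1/4)·log₂(1/4)]
  = 0.3750 + 0.5000 + 0.5306 + 0.5000
  = 1.9056 bits

I(U;V) = H(U) + H(V) - H(U,V)
  = 1.2988 + 0.9544 - 1.9056
  = 0.3476 bits

Yes. I(U;V) = 0.3476 bits, which is > 0.25 bits.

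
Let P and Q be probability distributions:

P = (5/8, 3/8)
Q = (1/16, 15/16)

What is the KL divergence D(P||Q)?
D(P||Q) = Σ P(i) log₂(P(i)/Q(i))
  i=0: (5/8) × log₂((5/8)/(1/16)) = (5/8) × log₂(10) = 2.0762
  i=1: (3/8) × log₂((3/8)/(15/16)) = (3/8) × log₂(2/5) = -0.4957
D(P||Q) = 2.0762 - 0.4957
  = 1.5805 bits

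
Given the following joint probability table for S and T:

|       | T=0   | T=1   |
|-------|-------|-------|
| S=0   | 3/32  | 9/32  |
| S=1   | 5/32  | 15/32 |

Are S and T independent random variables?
Marginal P(S) (row sums):
  P(S=0) = 3/32 + 9/32 = 3/8
  P(S=1) = 5/32 + 15/32 = 5/8
Marginal P(T) (column sums):
  P(T=0) = 3/32 + 5/32 = 1/4
  P(T=1) = 9/32 + 15/32 = 3/4

S and T are independent iff P(S=i,T=j) = P(S=i)·P(T=j) for every cell.
  P(S=0)·P(T=0) = 3/8 × 1/4 = 3/32 = P(S=0,T=0) ✓
  P(S=0)·P(T=1) = 3/8 × 3/4 = 9/32 = P(S=0,T=1) ✓
  P(S=1)·P(T=0) = 5/8 × 1/4 = 5/32 = P(S=1,T=0) ✓
  P(S=1)·P(T=1) = 5/8 × 3/4 = 15/32 = P(S=1,T=1) ✓

Yes, S and T are independent: every cell factors, so I(S;T) = 0 bits.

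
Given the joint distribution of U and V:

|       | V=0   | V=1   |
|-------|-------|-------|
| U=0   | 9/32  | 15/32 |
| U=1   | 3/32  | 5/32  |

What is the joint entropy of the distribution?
H(U,V) = -Σ P(U,V) log₂ P(U,V), summed over the non-zero cells:
H(U,V) = -[(9/32)·log₂(9/32) + (15/32)·log₂(15/32) + (3/32)·log₂(3/32) + (5/32)·log₂(5/32)]
  = 0.5147 + 0.5124 + 0.3202 + 0.4184
  = 1.7657 bits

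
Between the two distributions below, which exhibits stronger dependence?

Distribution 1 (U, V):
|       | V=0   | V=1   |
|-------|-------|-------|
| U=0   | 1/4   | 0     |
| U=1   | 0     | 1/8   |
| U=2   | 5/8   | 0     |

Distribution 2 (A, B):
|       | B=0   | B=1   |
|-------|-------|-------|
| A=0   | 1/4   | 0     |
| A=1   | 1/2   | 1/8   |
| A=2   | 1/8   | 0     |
Distribution 1 (U, V):
Marginal P(U) (row sums):
  P(U=0) = 1/4 + 0 = 1/4
  P(U=1) = 0 + 1/8 = 1/8
  P(U=2) = 5/8 + 0 = 5/8
Marginal P(V) (column sums):
  P(V=0) = 1/4 + 0 + 5/8 = 7/8
  P(V=1) = 0 + 1/8 + 0 = 1/8

H(U) = -[(1/4)·log₂(1/4) + (1/8)·log₂(1/8) + (5/8)·log₂(5/8)]
  = 0.5000 + 0.3750 + 0.4238
  = 1.2988 bits
H(V) = -[(7/8)·log₂(7/8) + (1/8)·log₂(1/8)]
  = 0.1686 + 0.3750
  = 0.5436 bits
H(U,V) = -[(1/4)·log₂(1/4) + (1/8)·log₂(1/8) + (5/8)·log₂(5/8)]
  = 0.5000 + 0.3750 + 0.4238
  = 1.2988 bits

I(U;V) = H(U) + H(V) - H(U,V)
  = 1.2988 + 0.5436 - 1.2988
  = 0.5436 bits

Distribution 2 (A, B):
Marginal P(A) (row sums):
  P(A=0) = 1/4 + 0 = 1/4
  P(A=1) = 1/2 + 1/8 = 5/8
  P(A=2) = 1/8 + 0 = 1/8
Marginal P(B) (column sums):
  P(B=0) = 1/4 + 1/2 + 1/8 = 7/8
  P(B=1) = 0 + 1/8 + 0 = 1/8

H(A) = -[(1/4)·log₂(1/4) + (5/8)·log₂(5/8) + (1/8)·log₂(1/8)]
  = 0.5000 + 0.4238 + 0.3750
  = 1.2988 bits
H(B) = -[(7/8)·log₂(7/8) + (1/8)·log₂(1/8)]
  = 0.1686 + 0.3750
  = 0.5436 bits
H(A,B) = -[(1/4)·log₂(1/4) + (1/2)·log₂(1/2) + (1/8)·log₂(1/8) + (1/8)·log₂(1/8)]
  = 0.5000 + 0.5000 + 0.3750 + 0.3750
  = 1.7500 bits

I(A;B) = H(A) + H(B) - H(A,B)
  = 1.2988 + 0.5436 - 1.7500
  = 0.0924 bits

I(U;V) = 0.5436 bits > I(A;B) = 0.0924 bits, so (U, V) has the higher mutual information (stronger dependence).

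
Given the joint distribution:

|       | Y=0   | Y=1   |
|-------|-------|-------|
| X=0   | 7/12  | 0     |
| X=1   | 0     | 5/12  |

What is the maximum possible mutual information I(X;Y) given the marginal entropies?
The upper bound on mutual information is I(X;Y) ≤ min(H(X), H(Y)).

Marginal P(X) (row sums):
  P(X=0) = 7/12 + 0 = 7/12
  P(X=1) = 0 + 5/12 = 5/12
Marginal P(Y) (column sums):
  P(Y=0) = 7/12 + 0 = 7/12
  P(Y=1) = 0 + 5/12 = 5/12

H(X) = -[(7/12)·log₂(7/12) + (5/12)·log₂(5/12)]
  = 0.4536 + 0.5263
  = 0.9799 bits
H(Y) = -[(7/12)·log₂(7/12) + (5/12)·log₂(5/12)]
  = 0.4536 + 0.5263
  = 0.9799 bits

Maximum possible I(X;Y) = min(0.9799, 0.9799) = 0.9799 bits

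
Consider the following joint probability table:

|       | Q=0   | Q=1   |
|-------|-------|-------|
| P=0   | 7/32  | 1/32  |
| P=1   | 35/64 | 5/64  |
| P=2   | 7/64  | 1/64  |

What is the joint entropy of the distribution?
H(P,Q) = -Σ P(P,Q) log₂ P(P,Q), summed over the non-zero cells:
H(P,Q) = -[(7/32)·log₂(7/32) + (1/32)·log₂(1/32) + (35/64)·log₂(35/64) + (5/64)·log₂(5/64) + (7/64)·log₂(7/64) + (1/64)·log₂(1/64)]
  = 0.4796 + 0.1563 + 0.4762 + 0.2873 + 0.3492 + 0.0938
  = 1.8424 bits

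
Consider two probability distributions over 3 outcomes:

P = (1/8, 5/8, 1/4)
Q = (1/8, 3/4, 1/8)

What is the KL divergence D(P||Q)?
D(P||Q) = Σ P(i) log₂(P(i)/Q(i))
  i=0: (1/8) × log₂((1/8)/(1/8)) = (1/8) × log₂(1) = 0.0000
  i=1: (5/8) × log₂((5/8)/(3/4)) = (5/8) × log₂(5/6) = -0.1644
  i=2: (1/4) × log₂((1/4)/(1/8)) = (1/4) × log₂(2) = 0.2500
D(P||Q) = 0.0000 - 0.1644 + 0.2500
  = 0.0856 bits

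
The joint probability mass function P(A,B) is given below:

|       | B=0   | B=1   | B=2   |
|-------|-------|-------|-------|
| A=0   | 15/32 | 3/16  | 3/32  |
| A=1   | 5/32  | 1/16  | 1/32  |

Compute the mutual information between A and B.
Marginal P(A) (row sums):
  P(A=0) = 15/32 + 3/16 + 3/32 = 3/4
  P(A=1) = 5/32 + 1/16 + 1/32 = 1/4
Marginal P(B) (column sums):
  P(B=0) = 15/32 + 5/32 = 5/8
  P(B=1) = 3/16 + 1/16 = 1/4
  P(B=2) = 3/32 + 1/32 = 1/8

H(A) = -[(3/4)·log₂(3/4) + (1/4)·log₂(1/4)]
  = 0.3113 + 0.5000
  = 0.8113 bits
H(B) = -[(5/8)·log₂(5/8) + (1/4)·log₂(1/4) + (1/8)·log₂(1/8)]
  = 0.4238 + 0.5000 + 0.3750
  = 1.2988 bits
H(A,B) = -[(15/32)·log₂(15/32) + (3/16)·log₂(3/16) + (3/32)·log₂(3/32) + (5/32)·log₂(5/32) + (1/16)·log₂(1/16) + (1/32)·log₂(1/32)]
  = 0.5124 + 0.4528 + 0.3202 + 0.4184 + 0.2500 + 0.1563
  = 2.1101 bits

I(A;B) = H(A) + H(B) - H(A,B)
  = 0.8113 + 1.2988 - 2.1101
  = 0.0000 bits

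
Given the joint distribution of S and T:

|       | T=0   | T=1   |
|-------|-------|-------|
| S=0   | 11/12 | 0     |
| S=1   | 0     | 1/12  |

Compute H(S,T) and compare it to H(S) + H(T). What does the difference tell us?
Marginal P(S) (row sums):
  P(S=0) = 11/12 + 0 = 11/12
  P(S=1) = 0 + 1/12 = 1/12
Marginal P(T) (column sums):
  P(T=0) = 11/12 + 0 = 11/12
  P(T=1) = 0 + 1/12 = 1/12

H(S,T) = -[(11/12)·log₂(11/12) + (1/12)·log₂(1/12)]
  = 0.1151 + 0.2987
  = 0.4138 bits
H(S) = -[(11/12)·log₂(11/12) + (1/12)·log₂(1/12)]
  = 0.1151 + 0.2987
  = 0.4138 bits
H(T) = -[(11/12)·log₂(11/12) + (1/12)·log₂(1/12)]
  = 0.1151 + 0.2987
  = 0.4138 bits

H(S) + H(T) = 0.4138 + 0.4138 = 0.8276 bits
Difference: H(S) + H(T) - H(S,T) = 0.8276 - 0.4138 = 0.4138 bits = I(S;T)

The difference is the mutual information; it is positive here, so S and T are dependent (knowing one reduces uncertainty about the other by 0.4138 bits).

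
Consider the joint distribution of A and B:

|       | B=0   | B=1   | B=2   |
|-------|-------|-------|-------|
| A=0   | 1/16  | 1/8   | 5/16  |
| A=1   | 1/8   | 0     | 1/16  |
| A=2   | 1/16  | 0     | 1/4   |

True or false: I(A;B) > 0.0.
Marginal P(A) (row sums):
  P(A=0) = 1/16 + 1/8 + 5/16 = 1/2
  P(A=1) = 1/8 + 0 + 1/16 = 3/16
  P(A=2) = 1/16 + 0 + 1/4 = 5/16
Marginal P(B) (column sums):
  P(B=0) = 1/16 + 1/8 + 1/16 = 1/4
  P(B=1) = 1/8 + 0 + 0 = 1/8
  P(B=2) = 5/16 + 1/16 + 1/4 = 5/8

H(A) = -[(1/2)·log₂(1/2) + (3/16)·log₂(3/16) + (5/16)·log₂(5/16)]
  = 0.5000 + 0.4528 + 0.5244
  = 1.4772 bits
H(B) = -[(1/4)·log₂(1/4) + (1/8)·log₂(1/8) + (5/8)·log₂(5/8)]
  = 0.5000 + 0.3750 + 0.4238
  = 1.2988 bits
H(A,B) = -[(1/16)·log₂(1/16) + (1/8)·log₂(1/8) + (5/16)·log₂(5/16) + (1/8)·log₂(1/8) + (1/16)·log₂(1/16) + (1/16)·log₂(1/16) + (1/4)·log₂(1/4)]
  = 0.2500 + 0.3750 + 0.5244 + 0.3750 + 0.2500 + 0.2500 + 0.5000
  = 2.5244 bits

I(A;B) = H(A) + H(B) - H(A,B)
  = 1.4772 + 1.2988 - 2.5244
  = 0.2516 bits

True. I(A;B) = 0.2516 bits, which is > 0.0 bits.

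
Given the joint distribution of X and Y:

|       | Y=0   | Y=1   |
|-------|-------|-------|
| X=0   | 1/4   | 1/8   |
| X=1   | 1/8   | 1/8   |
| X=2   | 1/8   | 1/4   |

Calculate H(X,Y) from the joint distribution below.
H(X,Y) = -Σ P(X,Y) log₂ P(X,Y), summed over the non-zero cells:
H(X,Y) = -[(1/4)·log₂(1/4) + (1/8)·log₂(1/8) + (1/8)·log₂(1/8) + (1/8)·log₂(1/8) + (1/8)·log₂(1/8) + (1/4)·log₂(1/4)]
  = 0.5000 + 0.3750 + 0.3750 + 0.3750 + 0.3750 + 0.5000
  = 2.5000 bits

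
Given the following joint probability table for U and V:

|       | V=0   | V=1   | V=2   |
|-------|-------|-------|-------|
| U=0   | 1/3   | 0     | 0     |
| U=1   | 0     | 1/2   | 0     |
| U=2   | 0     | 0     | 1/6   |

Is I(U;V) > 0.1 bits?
Marginal P(U) (row sums):
  P(U=0) = 1/3 + 0 + 0 = 1/3
  P(U=1) = 0 + 1/2 + 0 = 1/2
  P(U=2) = 0 + 0 + 1/6 = 1/6
Marginal P(V) (column sums):
  P(V=0) = 1/3 + 0 + 0 = 1/3
  P(V=1) = 0 + 1/2 + 0 = 1/2
  P(V=2) = 0 + 0 + 1/6 = 1/6

H(U) = -[(1/3)·log₂(1/3) + (1/2)·log₂(1/2) + (1/6)·log₂(1/6)]
  = 0.5283 + 0.5000 + 0.4308
  = 1.4591 bits
H(V) = -[(1/3)·log₂(1/3) + (1/2)·log₂(1/2) + (1/6)·log₂(1/6)]
  = 0.5283 + 0.5000 + 0.4308
  = 1.4591 bits
H(U,V) = -[(1/3)·log₂(1/3) + (1/2)·log₂(1/2) + (1/6)·log₂(1/6)]
  = 0.5283 + 0.5000 + 0.4308
  = 1.4591 bits

I(U;V) = H(U) + H(V) - H(U,V)
  = 1.4591 + 1.4591 - 1.4591
  = 1.4591 bits

Yes. I(U;V) = 1.4591 bits, which is > 0.1 bits.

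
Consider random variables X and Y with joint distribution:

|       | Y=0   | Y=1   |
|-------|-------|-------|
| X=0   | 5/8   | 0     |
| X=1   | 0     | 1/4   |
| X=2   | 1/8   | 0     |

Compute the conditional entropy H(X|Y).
Marginal P(Y) (column sums):
  P(Y=0) = 5/8 + 0 + 1/8 = 3/4
  P(Y=1) = 0 + 1/4 + 0 = 1/4

H(X|Y) = -Σ P(X,Y)·log₂ P(X|Y), where P(X|Y) = P(X,Y) / P(Y)
  (cells with P(X,Y) = 0 contribute 0)
  (X=0,Y=0): P(X|Y) = (5/8)/(3/4) = 5/6;  -(5/8)·log₂(5/6) = 0.1644
  (X=1,Y=1): P(X|Y) = (1/4)/(1/4) = 1;  -(1/4)·log₂(1) = 0.0000
  (X=2,Y=0): P(X|Y) = (1/8)/(3/4) = 1/6;  -(1/8)·log₂(1/6) = 0.3231
H(X|Y) = 0.1644 + 0.0000 + 0.3231
  = 0.4875 bits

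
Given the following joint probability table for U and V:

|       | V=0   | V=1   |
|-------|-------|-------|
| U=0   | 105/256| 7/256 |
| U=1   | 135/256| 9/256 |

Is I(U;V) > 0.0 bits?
Marginal P(U) (row sums):
  P(U=0) = 105/256 + 7/256 = 7/16
  P(U=1) = 135/256 + 9/256 = 9/16
Marginal P(V) (column sums):
  P(V=0) = 105/256 + 135/256 = 15/16
  P(V=1) = 7/256 + 9/256 = 1/16

H(U) = -[(7/16)·log₂(7/16) + (9/16)·log₂(9/16)]
  = 0.5218 + 0.4669
  = 0.9887 bits
H(V) = -[(15/16)·log₂(15/16) + (1/16)·log₂(1/16)]
  = 0.0873 + 0.2500
  = 0.3373 bits
H(U,V) = -[(105/256)·log₂(105/256) + (7/256)·log₂(7/256) + (135/256)·log₂(135/256) + (9/256)·log₂(9/256)]
  = 0.5274 + 0.1420 + 0.4868 + 0.1698
  = 1.3260 bits

I(U;V) = H(U) + H(V) - H(U,V)
  = 0.9887 + 0.3373 - 1.3260
  = 0.0000 bits

No. I(U;V) = 0.0000 bits, which is ≤ 0.0 bits.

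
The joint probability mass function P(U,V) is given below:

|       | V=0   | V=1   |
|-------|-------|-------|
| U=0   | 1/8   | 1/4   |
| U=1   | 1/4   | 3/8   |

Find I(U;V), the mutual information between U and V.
Marginal P(U) (row sums):
  P(U=0) = 1/8 + 1/4 = 3/8
  P(U=1) = 1/4 + 3/8 = 5/8
Marginal P(V) (column sums):
  P(V=0) = 1/8 + 1/4 = 3/8
  P(V=1) = 1/4 + 3/8 = 5/8

H(U) = -[(3/8)·log₂(3/8) + (5/8)·log₂(5/8)]
  = 0.5306 + 0.4238
  = 0.9544 bits
H(V) = -[(3/8)·log₂(3/8) + (5/8)·log₂(5/8)]
  = 0.5306 + 0.4238
  = 0.9544 bits
H(U,V) = -[(1/8)·log₂(1/8) + (1/4)·log₂(1/4) + (1/4)·log₂(1/4) + (3/8)·log₂(3/8)]
  = 0.3750 + 0.5000 + 0.5000 + 0.5306
  = 1.9056 bits

I(U;V) = H(U) + H(V) - H(U,V)
  = 0.9544 + 0.9544 - 1.9056
  = 0.0032 bits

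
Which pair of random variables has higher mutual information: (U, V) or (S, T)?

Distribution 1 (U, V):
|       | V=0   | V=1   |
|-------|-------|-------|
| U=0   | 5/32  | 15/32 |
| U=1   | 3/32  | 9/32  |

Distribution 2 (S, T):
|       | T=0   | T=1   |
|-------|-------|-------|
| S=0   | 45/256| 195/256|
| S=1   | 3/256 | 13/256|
Distribution 1 (U, V):
Marginal P(U) (row sums):
  P(U=0) = 5/32 + 15/32 = 5/8
  P(U=1) = 3/32 + 9/32 = 3/8
Marginal P(V) (column sums):
  P(V=0) = 5/32 + 3/32 = 1/4
  P(V=1) = 15/32 + 9/32 = 3/4

H(U) = -[(5/8)·log₂(5/8) + (3/8)·log₂(3/8)]
  = 0.4238 + 0.5306
  = 0.9544 bits
H(V) = -[(1/4)·log₂(1/4) + (3/4)·log₂(3/4)]
  = 0.5000 + 0.3113
  = 0.8113 bits
H(U,V) = -[(5/32)·log₂(5/32) + (15/32)·log₂(15/32) + (3/32)·log₂(3/32) + (9/32)·log₂(9/32)]
  = 0.4184 + 0.5124 + 0.3202 + 0.5147
  = 1.7657 bits

I(U;V) = H(U) + H(V) - H(U,V)
  = 0.9544 + 0.8113 - 1.7657
  = 0.0000 bits

Distribution 2 (S, T):
Marginal P(S) (row sums):
  P(S=0) = 45/256 + 195/256 = 15/16
  P(S=1) = 3/256 + 13/256 = 1/16
Marginal P(T) (column sums):
  P(T=0) = 45/256 + 3/256 = 3/16
  P(T=1) = 195/256 + 13/256 = 13/16

H(S) = -[(15/16)·log₂(15/16) + (1/16)·log₂(1/16)]
  = 0.0873 + 0.2500
  = 0.3373 bits
H(T) = -[(3/16)·log₂(3/16) + (13/16)·log₂(13/16)]
  = 0.4528 + 0.2434
  = 0.6962 bits
H(S,T) = -[(45/256)·log₂(45/256) + (195/256)·log₂(195/256) + (3/256)·log₂(3/256) + (13/256)·log₂(13/256)]
  = 0.4409 + 0.2991 + 0.0752 + 0.2183
  = 1.0335 bits

I(S;T) = H(S) + H(T) - H(S,T)
  = 0.3373 + 0.6962 - 1.0335
  = 0.0000 bits

Both joint tables factor as the product of their marginals, so I(U;V) = I(S;T) = 0 bits: neither is larger (both pairs are independent).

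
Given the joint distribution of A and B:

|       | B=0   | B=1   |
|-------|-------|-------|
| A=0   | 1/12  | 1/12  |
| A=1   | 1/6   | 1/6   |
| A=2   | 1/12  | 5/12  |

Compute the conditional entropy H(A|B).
Marginal P(B) (column sums):
  P(B=0) = 1/12 + 1/6 + 1/12 = 1/3
  P(B=1) = 1/12 + 1/6 + 5/12 = 2/3

H(A|B) = -Σ P(A,B)·log₂ P(A|B), where P(A|B) = P(A,B) / P(B)
  (A=0,B=0): P(A|B) = (1/12)/(1/3) = 1/4;  -(1/12)·log₂(1/4) = 0.1667
  (A=0,B=1): P(A|B) = (1/12)/(2/3) = 1/8;  -(1/12)·log₂(1/8) = 0.2500
  (A=1,B=0): P(A|B) = (1/6)/(1/3) = 1/2;  -(1/6)·log₂(1/2) = 0.1667
  (A=1,B=1): P(A|B) = (1/6)/(2/3) = 1/4;  -(1/6)·log₂(1/4) = 0.3333
  (A=2,B=0): P(A|B) = (1/12)/(1/3) = 1/4;  -(1/12)·log₂(1/4) = 0.1667
  (A=2,B=1): P(A|B) = (5/12)/(2/3) = 5/8;  -(5/12)·log₂(5/8) = 0.2825
H(A|B) = 0.1667 + 0.2500 + 0.1667 + 0.3333 + 0.1667 + 0.2825
  = 1.3659 bits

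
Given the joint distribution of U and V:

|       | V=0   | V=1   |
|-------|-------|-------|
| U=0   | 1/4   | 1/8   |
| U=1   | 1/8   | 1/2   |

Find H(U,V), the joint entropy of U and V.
H(U,V) = -Σ P(U,V) log₂ P(U,V), summed over the non-zero cells:
H(U,V) = -[(1/4)·log₂(1/4) + (1/8)·log₂(1/8) + (1/8)·log₂(1/8) + (1/2)·log₂(1/2)]
  = 0.5000 + 0.3750 + 0.3750 + 0.5000
  = 1.7500 bits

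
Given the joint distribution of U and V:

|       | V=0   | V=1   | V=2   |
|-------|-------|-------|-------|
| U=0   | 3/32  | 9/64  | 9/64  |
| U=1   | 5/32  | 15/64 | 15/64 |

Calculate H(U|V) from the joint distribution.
Marginal P(V) (column sums):
  P(V=0) = 3/32 + 5/32 = 1/4
  P(V=1) = 9/64 + 15/64 = 3/8
  P(V=2) = 9/64 + 15/64 = 3/8

H(U|V) = -Σ P(U,V)·log₂ P(U|V), where P(U|V) = P(U,V) / P(V)
  (U=0,V=0): P(U|V) = (3/32)/(1/4) = 3/8;  -(3/32)·log₂(3/8) = 0.1327
  (U=0,V=1): P(U|V) = (9/64)/(3/8) = 3/8;  -(9/64)·log₂(3/8) = 0.1990
  (U=0,V=2): P(U|V) = (9/64)/(3/8) = 3/8;  -(9/64)·log₂(3/8) = 0.1990
  (U=1,V=0): P(U|V) = (5/32)/(1/4) = 5/8;  -(5/32)·log₂(5/8) = 0.1059
  (U=1,V=1): P(U|V) = (15/64)/(3/8) = 5/8;  -(15/64)·log₂(5/8) = 0.1589
  (U=1,V=2): P(U|V) = (15/64)/(3/8) = 5/8;  -(15/64)·log₂(5/8) = 0.1589
H(U|V) = 0.1327 + 0.1990 + 0.1990 + 0.1059 + 0.1589 + 0.1589
  = 0.9544 bits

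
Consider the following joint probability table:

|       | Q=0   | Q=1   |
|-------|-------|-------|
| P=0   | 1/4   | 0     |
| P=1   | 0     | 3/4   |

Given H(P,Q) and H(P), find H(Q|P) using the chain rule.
From the chain rule: H(P,Q) = H(P) + H(Q|P)
Therefore: H(Q|P) = H(P,Q) - H(P)

H(P,Q) = -[(1/4)·log₂(1/4) + (3/4)·log₂(3/4)]
  = 0.5000 + 0.3113
  = 0.8113 bits
Marginal P(P) (row sums):
  P(P=0) = 1/4 + 0 = 1/4
  P(P=1) = 0 + 3/4 = 3/4
H(P) = -[(1/4)·log₂(1/4) + (3/4)·log₂(3/4)]
  = 0.5000 + 0.3113
  = 0.8113 bits

H(Q|P) = 0.8113 - 0.8113 = 0.0000 bits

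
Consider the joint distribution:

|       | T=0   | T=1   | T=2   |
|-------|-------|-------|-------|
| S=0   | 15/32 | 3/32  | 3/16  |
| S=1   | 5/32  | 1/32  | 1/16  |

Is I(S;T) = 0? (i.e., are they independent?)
Marginal P(S) (row sums):
  P(S=0) = 15/32 + 3/32 + 3/16 = 3/4
  P(S=1) = 5/32 + 1/32 + 1/16 = 1/4
Marginal P(T) (column sums):
  P(T=0) = 15/32 + 5/32 = 5/8
  P(T=1) = 3/32 + 1/32 = 1/8
  P(T=2) = 3/16 + 1/16 = 1/4

S and T are independent iff P(S=i,T=j) = P(S=i)·P(T=j) for every cell.
  P(S=0)·P(T=0) = 3/4 × 5/8 = 15/32 = P(S=0,T=0) ✓
  P(S=0)·P(T=1) = 3/4 × 1/8 = 3/32 = P(S=0,T=1) ✓
  P(S=0)·P(T=2) = 3/4 × 1/4 = 3/16 = P(S=0,T=2) ✓
  P(S=1)·P(T=0) = 1/4 × 5/8 = 5/32 = P(S=1,T=0) ✓
  P(S=1)·P(T=1) = 1/4 × 1/8 = 1/32 = P(S=1,T=1) ✓
  P(S=1)·P(T=2) = 1/4 × 1/4 = 1/16 = P(S=1,T=2) ✓

Yes, S and T are independent: every cell factors, so I(S;T) = 0 bits.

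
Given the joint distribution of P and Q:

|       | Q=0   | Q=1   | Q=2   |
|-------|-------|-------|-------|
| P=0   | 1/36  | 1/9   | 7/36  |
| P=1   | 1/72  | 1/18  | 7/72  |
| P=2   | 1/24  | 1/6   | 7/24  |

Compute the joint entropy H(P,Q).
H(P,Q) = -Σ P(P,Q) log₂ P(P,Q), summed over the non-zero cells:
H(P,Q) = -[(1/36)·log₂(1/36) + (1/9)·log₂(1/9) + (7/36)·log₂(7/36) + (1/72)·log₂(1/72) + (1/18)·log₂(1/18) + (7/72)·log₂(7/72) + (1/24)·log₂(1/24) + (1/6)·log₂(1/6) + (7/24)·log₂(7/24)]
  = 0.1436 + 0.3522 + 0.4594 + 0.0857 + 0.2317 + 0.3269 + 0.1910 + 0.4308 + 0.5185
  = 2.7398 bits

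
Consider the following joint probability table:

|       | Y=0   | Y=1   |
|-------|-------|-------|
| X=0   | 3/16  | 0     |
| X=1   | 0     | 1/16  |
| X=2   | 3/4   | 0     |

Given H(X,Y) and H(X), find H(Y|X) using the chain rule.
From the chain rule: H(X,Y) = H(X) + H(Y|X)
Therefore: H(Y|X) = H(X,Y) - H(X)

H(X,Y) = -[(3/16)·log₂(3/16) + (1/16)·log₂(1/16) + (3/4)·log₂(3/4)]
  = 0.4528 + 0.2500 + 0.3113
  = 1.0141 bits
Marginal P(X) (row sums):
  P(X=0) = 3/16 + 0 = 3/16
  P(X=1) = 0 + 1/16 = 1/16
  P(X=2) = 3/4 + 0 = 3/4
H(X) = -[(3/16)·log₂(3/16) + (1/16)·log₂(1/16) + (3/4)·log₂(3/4)]
  = 0.4528 + 0.2500 + 0.3113
  = 1.0141 bits

H(Y|X) = 1.0141 - 1.0141 = 0.0000 bits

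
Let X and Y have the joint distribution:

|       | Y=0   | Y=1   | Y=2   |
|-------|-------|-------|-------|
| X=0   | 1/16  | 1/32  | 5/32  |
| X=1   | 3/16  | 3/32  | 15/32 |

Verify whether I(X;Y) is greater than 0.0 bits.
Marginal P(X) (row sums):
  P(X=0) = 1/16 + 1/32 + 5/32 = 1/4
  P(X=1) = 3/16 + 3/32 + 15/32 = 3/4
Marginal P(Y) (column sums):
  P(Y=0) = 1/16 + 3/16 = 1/4
  P(Y=1) = 1/32 + 3/32 = 1/8
  P(Y=2) = 5/32 + 15/32 = 5/8

H(X) = -[(1/4)·log₂(1/4) + (3/4)·log₂(3/4)]
  = 0.5000 + 0.3113
  = 0.8113 bits
H(Y) = -[(1/4)·log₂(1/4) + (1/8)·log₂(1/8) + (5/8)·log₂(5/8)]
  = 0.5000 + 0.3750 + 0.4238
  = 1.2988 bits
H(X,Y) = -[(1/16)·log₂(1/16) + (1/32)·log₂(1/32) + (5/32)·log₂(5/32) + (3/16)·log₂(3/16) + (3/32)·log₂(3/32) + (15/32)·log₂(15/32)]
  = 0.2500 + 0.1563 + 0.4184 + 0.4528 + 0.3202 + 0.5124
  = 2.1101 bits

I(X;Y) = H(X) + H(Y) - H(X,Y)
  = 0.8113 + 1.2988 - 2.1101
  = 0.0000 bits

No. I(X;Y) = 0.0000 bits, which is ≤ 0.0 bits.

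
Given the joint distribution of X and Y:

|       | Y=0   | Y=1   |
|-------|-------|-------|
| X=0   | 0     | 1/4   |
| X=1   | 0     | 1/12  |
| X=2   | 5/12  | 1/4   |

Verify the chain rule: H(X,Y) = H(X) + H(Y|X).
Left side:
H(X,Y) = -[(1/4)·log₂(1/4) + (1/12)·log₂(1/12) + (5/12)·log₂(5/12) + (1/4)·log₂(1/4)]
  = 0.5000 + 0.2987 + 0.5263 + 0.5000
  = 1.8250 bits

Right side:
Marginal P(X) (row sums):
  P(X=0) = 0 + 1/4 = 1/4
  P(X=1) = 0 + 1/12 = 1/12
  P(X=2) = 5/12 + 1/4 = 2/3
H(X) = -[(1/4)·log₂(1/4) + (1/12)·log₂(1/12) + (2/3)·log₂(2/3)]
  = 0.5000 + 0.2987 + 0.3900
  = 1.1887 bits
H(Y|X) = -Σ P(X,Y)·log₂ P(Y|X), where P(Y|X) = P(X,Y) / P(X)
  (cells with P(X,Y) = 0 contribute 0)
  (X=0,Y=1): P(Y|X) = (1/4)/(1/4) = 1;  -(1/4)·log₂(1) = 0.0000
  (X=1,Y=1): P(Y|X) = (1/12)/(1/12) = 1;  -(1/12)·log₂(1) = 0.0000
  (X=2,Y=0): P(Y|X) = (5/12)/(2/3) = 5/8;  -(5/12)·log₂(5/8) = 0.2825
  (X=2,Y=1): P(Y|X) = (1/4)/(2/3) = 3/8;  -(1/4)·log₂(3/8) = 0.3538
H(Y|X) = 0.0000 + 0.0000 + 0.2825 + 0.3538
  = 0.6363 bits
H(X) + H(Y|X) = 1.1887 + 0.6363 = 1.8250 bits

Both sides equal 1.8250 bits, so the chain rule holds ✓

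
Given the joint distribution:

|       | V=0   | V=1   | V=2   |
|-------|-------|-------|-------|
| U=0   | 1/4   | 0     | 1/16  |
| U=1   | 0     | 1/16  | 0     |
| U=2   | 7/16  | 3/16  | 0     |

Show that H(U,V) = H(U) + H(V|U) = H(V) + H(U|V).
Marginal P(U) (row sums):
  P(U=0) = 1/4 + 0 + 1/16 = 5/16
  P(U=1) = 0 + 1/16 + 0 = 1/16
  P(U=2) = 7/16 + 3/16 + 0 = 5/8
Marginal P(V) (column sums):
  P(V=0) = 1/4 + 0 + 7/16 = 11/16
  P(V=1) = 0 + 1/16 + 3/16 = 1/4
  P(V=2) = 1/16 + 0 + 0 = 1/16

Decomposition 1: H(U) + H(V|U)
H(U) = -[(5/16)·log₂(5/16) + (1/16)·log₂(1/16) + (5/8)·log₂(5/8)]
  = 0.5244 + 0.2500 + 0.4238
  = 1.1982 bits
H(V|U) = -Σ P(U,V)·log₂ P(V|U), where P(V|U) = P(U,V) / P(U)
  (cells with P(U,V) = 0 contribute 0)
  (U=0,V=0): P(V|U) = (1/4)/(5/16) = 4/5;  -(1/4)·log₂(4/5) = 0.0805
  (U=0,V=2): P(V|U) = (1/16)/(5/16) = 1/5;  -(1/16)·log₂(1/5) = 0.1451
  (U=1,V=1): P(V|U) = (1/16)/(1/16) = 1;  -(1/16)·log₂(1) = 0.0000
  (U=2,V=0): P(V|U) = (7/16)/(5/8) = 7/10;  -(7/16)·log₂(7/10) = 0.2251
  (U=2,V=1): P(V|U) = (3/16)/(5/8) = 3/10;  -(3/16)·log₂(3/10) = 0.3257
H(V|U) = 0.0805 + 0.1451 + 0.0000 + 0.2251 + 0.3257
  = 0.7764 bits
H(U) + H(V|U) = 1.1982 + 0.7764 = 1.9746 bits

Decomposition 2: H(V) + H(U|V)
H(V) = -[(11/16)·log₂(11/16) + (1/4)·log₂(1/4) + (1/16)·log₂(1/16)]
  = 0.3716 + 0.5000 + 0.2500
  = 1.1216 bits
H(U|V) = -Σ P(U,V)·log₂ P(U|V), where P(U|V) = P(U,V) / P(V)
  (cells with P(U,V) = 0 contribute 0)
  (U=0,V=0): P(U|V) = (1/4)/(11/16) = 4/11;  -(1/4)·log₂(4/11) = 0.3649
  (U=0,V=2): P(U|V) = (1/16)/(1/16) = 1;  -(1/16)·log₂(1) = 0.0000
  (U=1,V=1): P(U|V) = (1/16)/(1/4) = 1/4;  -(1/16)·log₂(1/4) = 0.1250
  (U=2,V=0): P(U|V) = (7/16)/(11/16) = 7/11;  -(7/16)·log₂(7/11) = 0.2853
  (U=2,V=1): P(U|V) = (3/16)/(1/4) = 3/4;  -(3/16)·log₂(3/4) = 0.0778
H(U|V) = 0.3649 + 0.0000 + 0.1250 + 0.2853 + 0.0778
  = 0.8530 bits
H(V) + H(U|V) = 1.1216 + 0.8530 = 1.9746 bits

Direct computation of the joint entropy:
H(U,V) = -[(1/4)·log₂(1/4) + (1/16)·log₂(1/16) + (1/16)·log₂(1/16) + (7/16)·log₂(7/16) + (3/16)·log₂(3/16)]
  = 0.5000 + 0.2500 + 0.2500 + 0.5218 + 0.4528
  = 1.9746 bits

All three agree: H(U,V) = 1.9746 bits ✓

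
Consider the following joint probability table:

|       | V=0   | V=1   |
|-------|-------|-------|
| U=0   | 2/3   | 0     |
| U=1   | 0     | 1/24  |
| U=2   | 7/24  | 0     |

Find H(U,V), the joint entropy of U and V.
H(U,V) = -Σ P(U,V) log₂ P(U,V), summed over the non-zero cells:
H(U,V) = -[(2/3)·log₂(2/3) + (1/24)·log₂(1/24) + (7/24)·log₂(7/24)]
  = 0.3900 + 0.1910 + 0.5185
  = 1.0995 bits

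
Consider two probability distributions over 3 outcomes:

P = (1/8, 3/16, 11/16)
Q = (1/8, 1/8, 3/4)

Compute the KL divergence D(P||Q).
D(P||Q) = Σ P(i) log₂(P(i)/Q(i))
  i=0: (1/8) × log₂((1/8)/(1/8)) = (1/8) × log₂(1) = 0.0000
  i=1: (3/16) × log₂((3/16)/(1/8)) = (3/16) × log₂(3/2) = 0.1097
  i=2: (11/16) × log₂((11/16)/(3/4)) = (11/16) × log₂(11/12) = -0.0863
D(P||Q) = 0.0000 + 0.1097 - 0.0863
  = 0.0234 bits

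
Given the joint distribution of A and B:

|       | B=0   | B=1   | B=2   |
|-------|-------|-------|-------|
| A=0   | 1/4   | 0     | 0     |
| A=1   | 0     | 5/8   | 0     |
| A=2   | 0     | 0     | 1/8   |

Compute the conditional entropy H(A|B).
Marginal P(B) (column sums):
  P(B=0) = 1/4 + 0 + 0 = 1/4
  P(B=1) = 0 + 5/8 + 0 = 5/8
  P(B=2) = 0 + 0 + 1/8 = 1/8

H(A|B) = -Σ P(A,B)·log₂ P(A|B), where P(A|B) = P(A,B) / P(B)
  (cells with P(A,B) = 0 contribute 0)
  (A=0,B=0): P(A|B) = (1/4)/(1/4) = 1;  -(1/4)·log₂(1) = 0.0000
  (A=1,B=1): P(A|B) = (5/8)/(5/8) = 1;  -(5/8)·log₂(1) = 0.0000
  (A=2,B=2): P(A|B) = (1/8)/(1/8) = 1;  -(1/8)·log₂(1) = 0.0000
H(A|B) = 0.0000 + 0.0000 + 0.0000
  = 0.0000 bits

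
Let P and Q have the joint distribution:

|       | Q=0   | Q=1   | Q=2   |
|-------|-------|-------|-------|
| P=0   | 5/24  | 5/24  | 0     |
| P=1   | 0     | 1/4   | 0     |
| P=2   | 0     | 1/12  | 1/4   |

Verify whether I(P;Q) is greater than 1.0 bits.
Marginal P(P) (row sums):
  P(P=0) = 5/24 + 5/24 + 0 = 5/12
  P(P=1) = 0 + 1/4 + 0 = 1/4
  P(P=2) = 0 + 1/12 + 1/4 = 1/3
Marginal P(Q) (column sums):
  P(Q=0) = 5/24 + 0 + 0 = 5/24
  P(Q=1) = 5/24 + 1/4 + 1/12 = 13/24
  P(Q=2) = 0 + 0 + 1/4 = 1/4

H(P) = -[(5/12)·log₂(5/12) + (1/4)·log₂(1/4) + (1/3)·log₂(1/3)]
  = 0.5263 + 0.5000 + 0.5283
  = 1.5546 bits
H(Q) = -[(5/24)·log₂(5/24) + (13/24)·log₂(13/24) + (1/4)·log₂(1/4)]
  = 0.4715 + 0.4791 + 0.5000
  = 1.4506 bits
H(P,Q) = -[(5/24)·log₂(5/24) + (5/24)·log₂(5/24) + (1/4)·log₂(1/4) + (1/12)·log₂(1/12) + (1/4)·log₂(1/4)]
  = 0.4715 + 0.4715 + 0.5000 + 0.2987 + 0.5000
  = 2.2417 bits

I(P;Q) = H(P) + H(Q) - H(P,Q)
  = 1.5546 + 1.4506 - 2.2417
  = 0.7635 bits

No. I(P;Q) = 0.7635 bits, which is ≤ 1.0 bits.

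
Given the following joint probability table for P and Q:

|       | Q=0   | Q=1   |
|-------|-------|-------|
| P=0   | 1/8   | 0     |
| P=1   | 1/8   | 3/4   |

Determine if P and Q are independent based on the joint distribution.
Marginal P(P) (row sums):
  P(P=0) = 1/8 + 0 = 1/8
  P(P=1) = 1/8 + 3/4 = 7/8
Marginal P(Q) (column sums):
  P(Q=0) = 1/8 + 1/8 = 1/4
  P(Q=1) = 0 + 3/4 = 3/4

P and Q are independent iff P(P=i,Q=j) = P(P=i)·P(Q=j) for every cell.
  P(P=0)·P(Q=0) = 1/8 × 1/4 = 1/32, but P(P=0,Q=0) = 1/8 ✗

No, P and Q are not independent. Quantitatively, I(P;Q) > 0:

H(P) = -[(1/8)·log₂(1/8) + (7/8)·log₂(7/8)]
  = 0.3750 + 0.1686
  = 0.5436 bits
H(Q) = -[(1/4)·log₂(1/4) + (3/4)·log₂(3/4)]
  = 0.5000 + 0.3113
  = 0.8113 bits
H(P,Q) = -[(1/8)·log₂(1/8) + (1/8)·log₂(1/8) + (3/4)·log₂(3/4)]
  = 0.3750 + 0.3750 + 0.3113
  = 1.0613 bits
I(P;Q) = H(P) + H(Q) - H(P,Q) = 0.5436 + 0.8113 - 1.0613 = 0.2936 bits > 0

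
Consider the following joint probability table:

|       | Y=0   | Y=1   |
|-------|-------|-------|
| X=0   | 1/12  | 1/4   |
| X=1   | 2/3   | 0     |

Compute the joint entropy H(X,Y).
H(X,Y) = -Σ P(X,Y) log₂ P(X,Y), summed over the non-zero cells:
H(X,Y) = -[(1/12)·log₂(1/12) + (1/4)·log₂(1/4) + (2/3)·log₂(2/3)]
  = 0.2987 + 0.5000 + 0.3900
  = 1.1887 bits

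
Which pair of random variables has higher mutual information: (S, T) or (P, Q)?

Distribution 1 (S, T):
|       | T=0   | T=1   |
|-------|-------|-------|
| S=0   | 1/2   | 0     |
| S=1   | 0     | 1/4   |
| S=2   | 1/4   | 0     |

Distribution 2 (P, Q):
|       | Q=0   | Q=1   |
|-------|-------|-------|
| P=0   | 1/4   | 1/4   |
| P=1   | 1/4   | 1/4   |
Distribution 1 (S, T):
Marginal P(S) (row sums):
  P(S=0) = 1/2 + 0 = 1/2
  P(S=1) = 0 + 1/4 = 1/4
  P(S=2) = 1/4 + 0 = 1/4
Marginal P(T) (column sums):
  P(T=0) = 1/2 + 0 + 1/4 = 3/4
  P(T=1) = 0 + 1/4 + 0 = 1/4

H(S) = -[(1/2)·log₂(1/2) + (1/4)·log₂(1/4) + (1/4)·log₂(1/4)]
  = 0.5000 + 0.5000 + 0.5000
  = 1.5000 bits
H(T) = -[(3/4)·log₂(3/4) + (1/4)·log₂(1/4)]
  = 0.3113 + 0.5000
  = 0.8113 bits
H(S,T) = -[(1/2)·log₂(1/2) + (1/4)·log₂(1/4) + (1/4)·log₂(1/4)]
  = 0.5000 + 0.5000 + 0.5000
  = 1.5000 bits

I(S;T) = H(S) + H(T) - H(S,T)
  = 1.5000 + 0.8113 - 1.5000
  = 0.8113 bits

Distribution 2 (P, Q):
Marginal P(P) (row sums):
  P(P=0) = 1/4 + 1/4 = 1/2
  P(P=1) = 1/4 + 1/4 = 1/2
Marginal P(Q) (column sums):
  P(Q=0) = 1/4 + 1/4 = 1/2
  P(Q=1) = 1/4 + 1/4 = 1/2

H(P) = -[(1/2)·log₂(1/2) + (1/2)·log₂(1/2)]
  = 0.5000 + 0.5000
  = 1.0000 bits
H(Q) = -[(1/2)·log₂(1/2) + (1/2)·log₂(1/2)]
  = 0.5000 + 0.5000
  = 1.0000 bits
H(P,Q) = -[(1/4)·log₂(1/4) + (1/4)·log₂(1/4) + (1/4)·log₂(1/4) + (1/4)·log₂(1/4)]
  = 0.5000 + 0.5000 + 0.5000 + 0.5000
  = 2.0000 bits

I(P;Q) = H(P) + H(Q) - H(P,Q)
  = 1.0000 + 1.0000 - 2.0000
  = 0.0000 bits

I(S;T) = 0.8113 bits > I(P;Q) = 0.0000 bits, so (S, T) has the higher mutual information (stronger dependence).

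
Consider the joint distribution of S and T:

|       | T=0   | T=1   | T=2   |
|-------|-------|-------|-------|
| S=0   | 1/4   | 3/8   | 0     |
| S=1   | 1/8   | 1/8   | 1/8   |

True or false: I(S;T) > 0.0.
Marginal P(S) (row sums):
  P(S=0) = 1/4 + 3/8 + 0 = 5/8
  P(S=1) = 1/8 + 1/8 + 1/8 = 3/8
Marginal P(T) (column sums):
  P(T=0) = 1/4 + 1/8 = 3/8
  P(T=1) = 3/8 + 1/8 = 1/2
  P(T=2) = 0 + 1/8 = 1/8

H(S) = -[(5/8)·log₂(5/8) + (3/8)·log₂(3/8)]
  = 0.4238 + 0.5306
  = 0.9544 bits
H(T) = -[(3/8)·log₂(3/8) + (1/2)·log₂(1/2) + (1/8)·log₂(1/8)]
  = 0.5306 + 0.5000 + 0.3750
  = 1.4056 bits
H(S,T) = -[(1/4)·log₂(1/4) + (3/8)·log₂(3/8) + (1/8)·log₂(1/8) + (1/8)·log₂(1/8) + (1/8)·log₂(1/8)]
  = 0.5000 + 0.5306 + 0.3750 + 0.3750 + 0.3750
  = 2.1556 bits

I(S;T) = H(S) + H(T) - H(S,T)
  = 0.9544 + 1.4056 - 2.1556
  = 0.2044 bits

True. I(S;T) = 0.2044 bits, which is > 0.0 bits.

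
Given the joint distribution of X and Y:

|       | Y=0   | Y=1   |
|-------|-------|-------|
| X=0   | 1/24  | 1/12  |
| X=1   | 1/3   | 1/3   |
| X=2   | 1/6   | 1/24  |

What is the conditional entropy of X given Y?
Marginal P(Y) (column sums):
  P(Y=0) = 1/24 + 1/3 + 1/6 = 13/24
  P(Y=1) = 1/12 + 1/3 + 1/24 = 11/24

H(X|Y) = -Σ P(X,Y)·log₂ P(X|Y), where P(X|Y) = P(X,Y) / P(Y)
  (X=0,Y=0): P(X|Y) = (1/24)/(13/24) = 1/13;  -(1/24)·log₂(1/13) = 0.1542
  (X=0,Y=1): P(X|Y) = (1/12)/(11/24) = 2/11;  -(1/12)·log₂(2/11) = 0.2050
  (X=1,Y=0): P(X|Y) = (1/3)/(13/24) = 8/13;  -(1/3)·log₂(8/13) = 0.2335
  (X=1,Y=1): P(X|Y) = (1/3)/(11/24) = 8/11;  -(1/3)·log₂(8/11) = 0.1531
  (X=2,Y=0): P(X|Y) = (1/6)/(13/24) = 4/13;  -(1/6)·log₂(4/13) = 0.2834
  (X=2,Y=1): P(X|Y) = (1/24)/(11/24) = 1/11;  -(1/24)·log₂(1/11) = 0.1441
H(X|Y) = 0.1542 + 0.2050 + 0.2335 + 0.1531 + 0.2834 + 0.1441
  = 1.1733 bits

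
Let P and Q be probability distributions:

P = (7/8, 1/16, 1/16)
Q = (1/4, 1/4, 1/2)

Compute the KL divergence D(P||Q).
D(P||Q) = Σ P(i) log₂(P(i)/Q(i))
  i=0: (7/8) × log₂((7/8)/(1/4)) = (7/8) × log₂(7/2) = 1.5814
  i=1: (1/16) × log₂((1/16)/(1/4)) = (1/16) × log₂(1/4) = -0.1250
  i=2: (1/16) × log₂((1/16)/(1/2)) = (1/16) × log₂(1/8) = -0.1875
D(P||Q) = 1.5814 - 0.1250 - 0.1875
  = 1.2689 bits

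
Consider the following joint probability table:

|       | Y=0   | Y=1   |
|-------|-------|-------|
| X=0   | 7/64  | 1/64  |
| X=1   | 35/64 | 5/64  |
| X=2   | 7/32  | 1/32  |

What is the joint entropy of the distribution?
H(X,Y) = -Σ P(X,Y) log₂ P(X,Y), summed over the non-zero cells:
H(X,Y) = -[(7/64)·log₂(7/64) + (1/64)·log₂(1/64) + (35/64)·log₂(35/64) + (5/64)·log₂(5/64) + (7/32)·log₂(7/32) + (1/32)·log₂(1/32)]
  = 0.3492 + 0.0938 + 0.4762 + 0.2873 + 0.4796 + 0.1563
  = 1.8424 bits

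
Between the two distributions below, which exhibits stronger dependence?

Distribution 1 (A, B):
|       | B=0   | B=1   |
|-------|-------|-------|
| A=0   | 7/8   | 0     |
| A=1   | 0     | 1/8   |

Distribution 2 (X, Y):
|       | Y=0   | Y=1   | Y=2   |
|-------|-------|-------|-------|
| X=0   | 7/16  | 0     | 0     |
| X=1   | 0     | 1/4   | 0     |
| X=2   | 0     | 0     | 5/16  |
Distribution 1 (A, B):
Marginal P(A) (row sums):
  P(A=0) = 7/8 + 0 = 7/8
  P(A=1) = 0 + 1/8 = 1/8
Marginal P(B) (column sums):
  P(B=0) = 7/8 + 0 = 7/8
  P(B=1) = 0 + 1/8 = 1/8

H(A) = -[(7/8)·log₂(7/8) + (1/8)·log₂(1/8)]
  = 0.1686 + 0.3750
  = 0.5436 bits
H(B) = -[(7/8)·log₂(7/8) + (1/8)·log₂(1/8)]
  = 0.1686 + 0.3750
  = 0.5436 bits
H(A,B) = -[(7/8)·log₂(7/8) + (1/8)·log₂(1/8)]
  = 0.1686 + 0.3750
  = 0.5436 bits

I(A;B) = H(A) + H(B) - H(A,B)
  = 0.5436 + 0.5436 - 0.5436
  = 0.5436 bits

Distribution 2 (X, Y):
Marginal P(X) (row sums):
  P(X=0) = 7/16 + 0 + 0 = 7/16
  P(X=1) = 0 + 1/4 + 0 = 1/4
  P(X=2) = 0 + 0 + 5/16 = 5/16
Marginal P(Y) (column sums):
  P(Y=0) = 7/16 + 0 + 0 = 7/16
  P(Y=1) = 0 + 1/4 + 0 = 1/4
  P(Y=2) = 0 + 0 + 5/16 = 5/16

H(X) = -[(7/16)·log₂(7/16) + (1/4)·log₂(1/4) + (5/16)·log₂(5/16)]
  = 0.5218 + 0.5000 + 0.5244
  = 1.5462 bits
H(Y) = -[(7/16)·log₂(7/16) + (1/4)·log₂(1/4) + (5/16)·log₂(5/16)]
  = 0.5218 + 0.5000 + 0.5244
  = 1.5462 bits
H(X,Y) = -[(7/16)·log₂(7/16) + (1/4)·log₂(1/4) + (5/16)·log₂(5/16)]
  = 0.5218 + 0.5000 + 0.5244
  = 1.5462 bits

I(X;Y) = H(X) + H(Y) - H(X,Y)
  = 1.5462 + 1.5462 - 1.5462
  = 1.5462 bits

I(X;Y) = 1.5462 bits > I(A;B) = 0.5436 bits, so (X, Y) has the higher mutual information (stronger dependence).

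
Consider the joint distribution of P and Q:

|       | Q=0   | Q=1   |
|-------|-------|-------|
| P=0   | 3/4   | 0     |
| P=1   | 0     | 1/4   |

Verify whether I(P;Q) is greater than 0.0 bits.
Marginal P(P) (row sums):
  P(P=0) = 3/4 + 0 = 3/4
  P(P=1) = 0 + 1/4 = 1/4
Marginal P(Q) (column sums):
  P(Q=0) = 3/4 + 0 = 3/4
  P(Q=1) = 0 + 1/4 = 1/4

H(P) = -[(3/4)·log₂(3/4) + (1/4)·log₂(1/4)]
  = 0.3113 + 0.5000
  = 0.8113 bits
H(Q) = -[(3/4)·log₂(3/4) + (1/4)·log₂(1/4)]
  = 0.3113 + 0.5000
  = 0.8113 bits
H(P,Q) = -[(3/4)·log₂(3/4) + (1/4)·log₂(1/4)]
  = 0.3113 + 0.5000
  = 0.8113 bits

I(P;Q) = H(P) + H(Q) - H(P,Q)
  = 0.8113 + 0.8113 - 0.8113
  = 0.8113 bits

Yes. I(P;Q) = 0.8113 bits, which is > 0.0 bits.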